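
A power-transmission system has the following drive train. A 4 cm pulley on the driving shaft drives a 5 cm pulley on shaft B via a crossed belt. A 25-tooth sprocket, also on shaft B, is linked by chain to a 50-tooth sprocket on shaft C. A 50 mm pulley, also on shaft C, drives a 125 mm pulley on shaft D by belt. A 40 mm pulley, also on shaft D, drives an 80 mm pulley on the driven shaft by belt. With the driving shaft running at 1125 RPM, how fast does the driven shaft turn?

Belt: ratio = 5/4 = 1.25, so shaft B turns at 1125 / 1.25 = 900 RPM.
Chain: ratio = 50/25 = 2, so shaft C turns at 900 / 2 = 450 RPM.
Belt: ratio = 125/50 = 2.5, so shaft D turns at 450 / 2.5 = 180 RPM.
Belt: ratio = 80/40 = 2, so the driven shaft turns at 180 / 2 = 90 RPM.

90 RPM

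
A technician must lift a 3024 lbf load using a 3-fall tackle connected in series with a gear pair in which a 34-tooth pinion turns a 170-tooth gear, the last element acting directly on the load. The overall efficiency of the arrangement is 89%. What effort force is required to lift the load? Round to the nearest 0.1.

Block-and-tackle MA = number of supporting rope parts = 3.
Gear pair MA = 170/34 = 5.
Combined ideal MA = 3 × 5 = 15.
Actual MA = 15 × 0.89 = 13.35.
Effort = load / actual MA = 3024 / 13.35 = 226.52 lbf.

226.5 lbf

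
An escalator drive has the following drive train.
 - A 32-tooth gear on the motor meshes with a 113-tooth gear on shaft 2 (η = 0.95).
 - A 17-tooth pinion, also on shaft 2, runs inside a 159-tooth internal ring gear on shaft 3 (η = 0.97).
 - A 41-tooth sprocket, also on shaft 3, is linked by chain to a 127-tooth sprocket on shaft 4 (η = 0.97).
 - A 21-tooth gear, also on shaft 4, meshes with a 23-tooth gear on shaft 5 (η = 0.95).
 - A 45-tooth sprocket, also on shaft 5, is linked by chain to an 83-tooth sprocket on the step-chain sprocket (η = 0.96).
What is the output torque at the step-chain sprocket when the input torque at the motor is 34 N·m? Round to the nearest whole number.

After the gear mesh (113/32): 34 × 3.5312 × 0.95 = 114.06 N·m
After the internal gear (159/17): 114.06 × 9.3529 × 0.97 = 1034.8 N·m
After the chain (127/41): 1034.8 × 3.0976 × 0.97 = 3109.2 N·m
After the gear mesh (23/21): 3109.2 × 1.0952 × 0.95 = 3235 N·m
After the chain (83/45): 3235 × 1.8444 × 0.96 = 5728.1 N·m

5728 N·m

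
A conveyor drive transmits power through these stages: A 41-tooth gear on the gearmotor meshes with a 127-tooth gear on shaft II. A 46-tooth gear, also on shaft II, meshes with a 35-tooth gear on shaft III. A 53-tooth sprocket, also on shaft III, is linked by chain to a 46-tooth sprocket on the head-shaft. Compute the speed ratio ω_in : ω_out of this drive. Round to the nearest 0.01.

Each stage contributes driven/driver: gear mesh 127/41 = 3.0976, gear mesh 35/46 = 0.76087, chain 46/53 = 0.86792.
Overall: 3.0976 × 0.76087 × 0.86792 = 2.0456.

2.05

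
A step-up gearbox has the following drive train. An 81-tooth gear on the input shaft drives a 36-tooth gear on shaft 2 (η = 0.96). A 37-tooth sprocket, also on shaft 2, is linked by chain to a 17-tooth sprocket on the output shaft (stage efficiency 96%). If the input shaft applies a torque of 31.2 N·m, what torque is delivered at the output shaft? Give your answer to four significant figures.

5.872 N·m

After the gear mesh (36/81): 31.2 × 0.44444 × 0.96 = 13.312 N·m
After the chain (17/37): 13.312 × 0.45946 × 0.96 = 5.8717 N·m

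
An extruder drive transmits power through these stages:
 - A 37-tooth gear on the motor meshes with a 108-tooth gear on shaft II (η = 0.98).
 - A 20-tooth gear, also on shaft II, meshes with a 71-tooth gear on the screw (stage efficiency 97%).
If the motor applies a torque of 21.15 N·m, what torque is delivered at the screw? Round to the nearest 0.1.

208.3 N·m

gear mesh 108/37 = 2.9189 → τ = 21.15·2.9189·0.98 = 60.5 N·m
gear mesh 71/20 = 3.55 → τ = 60.5·3.55·0.97 = 208.33 N·m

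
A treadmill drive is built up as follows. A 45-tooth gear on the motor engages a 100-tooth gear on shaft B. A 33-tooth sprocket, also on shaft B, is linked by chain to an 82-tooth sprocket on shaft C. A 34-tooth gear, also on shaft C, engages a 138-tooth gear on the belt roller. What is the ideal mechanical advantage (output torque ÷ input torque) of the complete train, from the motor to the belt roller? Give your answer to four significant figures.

22.41

Each stage contributes driven/driver: gear mesh 100/45 = 2.2222, chain 82/33 = 2.4848, gear mesh 138/34 = 4.0588.
Overall: 2.2222 × 2.4848 × 4.0588 = 22.412.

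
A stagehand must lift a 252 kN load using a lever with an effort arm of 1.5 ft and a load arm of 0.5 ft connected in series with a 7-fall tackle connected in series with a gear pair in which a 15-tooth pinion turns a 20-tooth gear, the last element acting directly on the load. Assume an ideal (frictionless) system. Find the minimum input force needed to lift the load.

Lever MA = effort arm / load arm = 1.5/0.5 = 3.
Block-and-tackle MA = number of supporting rope parts = 7.
Gear pair MA = 20/15 = 1.3333.
Combined ideal MA = 3 × 7 × 1.3333 = 28.
Effort = load / MA = 252 / 28 = 9 kN.

9 kN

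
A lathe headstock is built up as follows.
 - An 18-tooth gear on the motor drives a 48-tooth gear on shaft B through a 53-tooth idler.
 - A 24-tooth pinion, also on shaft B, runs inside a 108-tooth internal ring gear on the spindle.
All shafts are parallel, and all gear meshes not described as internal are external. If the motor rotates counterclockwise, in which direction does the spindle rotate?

the motor → shaft B: driver → idler → driven is 2 external meshes, 2 reversals → CCW.
shaft B → the spindle: internal mesh, same direction → CCW.
2 reversals in total — an even number — so the spindle turns the same way as the motor.

counterclockwise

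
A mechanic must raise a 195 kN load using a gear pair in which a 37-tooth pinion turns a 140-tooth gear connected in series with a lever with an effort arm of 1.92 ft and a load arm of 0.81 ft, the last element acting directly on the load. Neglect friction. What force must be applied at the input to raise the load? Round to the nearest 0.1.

21.7 kN

Gear pair MA = 140/37 = 3.7838.
Lever MA = effort arm / load arm = 1.92/0.81 = 2.3704.
Combined ideal MA = 3.7838 × 2.3704 = 8.969.
Effort = load / MA = 195 / 8.969 = 21.742 kN.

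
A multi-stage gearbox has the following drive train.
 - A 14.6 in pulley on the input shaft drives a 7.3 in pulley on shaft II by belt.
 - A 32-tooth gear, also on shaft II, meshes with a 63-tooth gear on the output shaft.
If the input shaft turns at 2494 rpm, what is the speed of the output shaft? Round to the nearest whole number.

belt 7.3/14.6 = 0.5 → 2494/0.5 = 4988 rpm
gear mesh 63/32 = 1.9688 → 4988/1.9688 = 2533.6 rpm

2534 rpm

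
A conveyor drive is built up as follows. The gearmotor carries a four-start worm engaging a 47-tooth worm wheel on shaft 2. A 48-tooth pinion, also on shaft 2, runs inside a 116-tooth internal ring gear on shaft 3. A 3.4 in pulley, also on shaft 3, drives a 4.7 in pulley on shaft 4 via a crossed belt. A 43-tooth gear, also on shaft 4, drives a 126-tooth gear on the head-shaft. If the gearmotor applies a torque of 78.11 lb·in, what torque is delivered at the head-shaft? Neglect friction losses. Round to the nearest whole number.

8984 lb·in

worm 47/4 = 11.75 → τ = 78.11·11.75 = 917.79 lb·in
internal gear 116/48 = 2.4167 → τ = 917.79·2.4167 = 2218 lb·in
belt 4.7/3.4 = 1.3824 → τ = 2218·1.3824 = 3066.1 lb·in
gear mesh 126/43 = 2.9302 → τ = 3066.1·2.9302 = 8984.3 lb·in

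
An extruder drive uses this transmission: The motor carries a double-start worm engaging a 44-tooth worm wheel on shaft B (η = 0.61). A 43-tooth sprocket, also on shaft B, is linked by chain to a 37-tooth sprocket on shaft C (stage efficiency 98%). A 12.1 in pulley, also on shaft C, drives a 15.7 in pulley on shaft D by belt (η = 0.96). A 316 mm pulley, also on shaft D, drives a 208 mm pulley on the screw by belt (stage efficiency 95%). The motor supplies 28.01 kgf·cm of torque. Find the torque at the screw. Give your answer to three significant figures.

247 kgf·cm

After the worm (44/2): 28.01 × 22 × 0.61 = 375.89 kgf·cm
After the chain (37/43): 375.89 × 0.86047 × 0.98 = 316.97 kgf·cm
After the belt (15.7/12.1): 316.97 × 1.2975 × 0.96 = 394.83 kgf·cm
After the belt (208/316): 394.83 × 0.65823 × 0.95 = 246.89 kgf·cm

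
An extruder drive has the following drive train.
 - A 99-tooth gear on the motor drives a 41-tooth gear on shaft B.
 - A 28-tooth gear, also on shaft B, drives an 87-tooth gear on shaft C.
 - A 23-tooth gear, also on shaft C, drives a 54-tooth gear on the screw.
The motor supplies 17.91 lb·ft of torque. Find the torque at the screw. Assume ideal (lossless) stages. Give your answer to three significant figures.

54.1 lb·ft

Gear mesh: ratio = 41/99 = 0.41414; torque at shaft B = 17.91 × 0.41414 = 7.4173 lb·ft.
Gear mesh: ratio = 87/28 = 3.1071; torque at shaft C = 7.4173 × 3.1071 = 23.047 lb·ft.
Gear mesh: ratio = 54/23 = 2.3478; torque at the screw = 23.047 × 2.3478 = 54.109 lb·ft.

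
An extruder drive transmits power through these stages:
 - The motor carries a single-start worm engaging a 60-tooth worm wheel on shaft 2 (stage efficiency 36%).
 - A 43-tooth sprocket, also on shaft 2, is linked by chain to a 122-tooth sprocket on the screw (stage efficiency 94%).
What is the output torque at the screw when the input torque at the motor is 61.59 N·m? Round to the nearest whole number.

3548 N·m

After the worm (60/1): 61.59 × 60 × 0.36 = 1330.3 N·m
After the chain (122/43): 1330.3 × 2.8372 × 0.94 = 3548 N·m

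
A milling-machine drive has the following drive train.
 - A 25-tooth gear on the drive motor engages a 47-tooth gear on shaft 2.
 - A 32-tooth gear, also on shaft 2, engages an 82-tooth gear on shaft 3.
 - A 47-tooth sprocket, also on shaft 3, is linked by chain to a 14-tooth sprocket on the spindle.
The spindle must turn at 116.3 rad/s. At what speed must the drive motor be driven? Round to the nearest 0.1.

Overall ratio R = 1.88 × 2.5625 × 0.29787 = 1.435.
Required input speed = output speed × R = 116.3 × 1.435 = 166.89 rad/s.

166.9 rad/s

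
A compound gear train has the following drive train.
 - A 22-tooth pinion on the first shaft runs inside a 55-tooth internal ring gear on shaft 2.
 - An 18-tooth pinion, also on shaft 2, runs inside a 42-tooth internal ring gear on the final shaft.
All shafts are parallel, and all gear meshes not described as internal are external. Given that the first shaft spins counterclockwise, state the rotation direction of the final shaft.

counterclockwise

the first shaft → shaft 2: internal mesh, same direction → CCW.
shaft 2 → the final shaft: internal mesh, same direction → CCW.
0 reversals in total — an even number — so the final shaft turns the same way as the first shaft.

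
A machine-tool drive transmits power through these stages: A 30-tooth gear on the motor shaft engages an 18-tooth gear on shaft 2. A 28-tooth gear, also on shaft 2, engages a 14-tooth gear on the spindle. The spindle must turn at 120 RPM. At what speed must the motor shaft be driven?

36 RPM

Overall ratio R = 0.6 × 0.5 = 0.3.
Required input speed = output speed × R = 120 × 0.3 = 36 RPM.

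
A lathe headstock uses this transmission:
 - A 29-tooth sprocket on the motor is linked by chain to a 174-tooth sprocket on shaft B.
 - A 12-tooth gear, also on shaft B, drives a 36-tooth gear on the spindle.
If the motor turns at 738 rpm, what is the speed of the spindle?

41 rpm

chain 174/29 = 6 → 738/6 = 123 rpm
gear mesh 36/12 = 3 → 123/3 = 41 rpm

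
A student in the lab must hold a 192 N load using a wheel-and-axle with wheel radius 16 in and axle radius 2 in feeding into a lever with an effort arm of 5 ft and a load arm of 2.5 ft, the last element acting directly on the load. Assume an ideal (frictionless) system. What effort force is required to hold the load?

12 N

Wheel-and-axle MA = R/r = 16/2 = 8.
Lever MA = effort arm / load arm = 5/2.5 = 2.
Combined ideal MA = 8 × 2 = 16.
Effort = load / MA = 192 / 16 = 12 N.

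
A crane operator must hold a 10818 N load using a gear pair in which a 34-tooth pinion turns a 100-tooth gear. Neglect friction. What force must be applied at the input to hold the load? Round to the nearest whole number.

Gear pair MA = 100/34 = 2.9412.
Effort = load / MA = 10818 / 2.9412 = 3678.1 N.

3678 N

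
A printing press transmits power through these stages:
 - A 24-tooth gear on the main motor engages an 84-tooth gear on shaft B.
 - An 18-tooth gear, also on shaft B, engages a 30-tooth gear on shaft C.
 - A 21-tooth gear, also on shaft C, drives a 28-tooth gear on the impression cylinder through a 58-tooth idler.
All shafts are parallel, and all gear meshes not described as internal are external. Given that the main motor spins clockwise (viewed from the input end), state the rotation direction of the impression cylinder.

clockwise

the main motor → shaft B: external mesh, 1 reversal → CCW.
shaft B → shaft C: external mesh, 1 reversal → CW.
shaft C → the impression cylinder: driver → idler → driven is 2 external meshes, 2 reversals → CW.
4 reversals in total — an even number — so the impression cylinder turns the same way as the main motor.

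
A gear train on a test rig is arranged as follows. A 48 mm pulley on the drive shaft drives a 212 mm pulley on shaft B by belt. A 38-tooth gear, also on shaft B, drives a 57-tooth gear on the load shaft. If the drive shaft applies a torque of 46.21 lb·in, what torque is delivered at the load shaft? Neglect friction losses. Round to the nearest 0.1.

306.1 lb·in

belt 212/48 = 4.4167 → τ = 46.21·4.4167 = 204.09 lb·in
gear mesh 57/38 = 1.5 → τ = 204.09·1.5 = 306.14 lb·in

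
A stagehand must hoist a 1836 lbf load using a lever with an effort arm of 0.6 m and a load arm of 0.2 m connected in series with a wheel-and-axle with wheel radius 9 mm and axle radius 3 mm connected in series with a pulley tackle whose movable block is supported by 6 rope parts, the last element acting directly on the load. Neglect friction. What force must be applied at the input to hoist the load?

34 lbf

Lever MA = effort arm / load arm = 0.6/0.2 = 3.
Wheel-and-axle MA = R/r = 9/3 = 3.
Block-and-tackle MA = number of supporting rope parts = 6.
Combined ideal MA = 3 × 3 × 6 = 54.
Effort = load / MA = 1836 / 54 = 34 lbf.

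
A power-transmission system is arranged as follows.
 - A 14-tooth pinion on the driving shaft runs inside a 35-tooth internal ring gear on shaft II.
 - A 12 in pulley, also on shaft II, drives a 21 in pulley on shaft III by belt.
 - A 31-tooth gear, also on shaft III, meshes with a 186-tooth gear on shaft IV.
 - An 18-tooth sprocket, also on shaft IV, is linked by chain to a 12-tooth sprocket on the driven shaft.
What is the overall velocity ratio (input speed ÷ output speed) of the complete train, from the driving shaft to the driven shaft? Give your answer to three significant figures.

17.5

Each stage contributes driven/driver: internal gear 35/14 = 2.5, belt 21/12 = 1.75, gear mesh 186/31 = 6, chain 12/18 = 0.66667.
Overall: 2.5 × 1.75 × 6 × 0.66667 = 17.5.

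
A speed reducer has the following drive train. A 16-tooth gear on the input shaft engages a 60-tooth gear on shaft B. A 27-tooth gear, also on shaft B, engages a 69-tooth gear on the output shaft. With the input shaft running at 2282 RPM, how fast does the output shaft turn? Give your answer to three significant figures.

238 RPM

Gear mesh: ratio = 60/16 = 3.75, so shaft B turns at 2282 / 3.75 = 608.53 RPM.
Gear mesh: ratio = 69/27 = 2.5556, so the output shaft turns at 608.53 / 2.5556 = 238.12 RPM.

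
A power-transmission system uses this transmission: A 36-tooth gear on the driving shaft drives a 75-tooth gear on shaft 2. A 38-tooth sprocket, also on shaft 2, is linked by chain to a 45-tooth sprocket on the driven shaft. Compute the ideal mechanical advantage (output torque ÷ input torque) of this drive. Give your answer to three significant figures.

2.47

Each stage contributes driven/driver: gear mesh 75/36 = 2.0833, chain 45/38 = 1.1842.
Overall: 2.0833 × 1.1842 = 2.4671.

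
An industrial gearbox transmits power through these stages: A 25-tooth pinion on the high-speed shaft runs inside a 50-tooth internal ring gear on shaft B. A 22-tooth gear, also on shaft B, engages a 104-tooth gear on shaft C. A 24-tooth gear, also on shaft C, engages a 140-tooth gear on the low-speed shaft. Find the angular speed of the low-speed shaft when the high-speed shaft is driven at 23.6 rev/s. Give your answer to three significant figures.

0.428 rev/s

internal gear 50/25 = 2 → 23.6/2 = 11.8 rev/s
gear mesh 104/22 = 4.7273 → 11.8/4.7273 = 2.4962 rev/s
gear mesh 140/24 = 5.8333 → 2.4962/5.8333 = 0.42791 rev/s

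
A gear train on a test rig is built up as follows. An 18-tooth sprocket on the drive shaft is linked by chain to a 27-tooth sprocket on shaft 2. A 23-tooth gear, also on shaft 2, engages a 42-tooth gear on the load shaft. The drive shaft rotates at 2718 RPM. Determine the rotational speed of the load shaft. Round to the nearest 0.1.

chain 27/18 = 1.5 → 2718/1.5 = 1812 RPM
gear mesh 42/23 = 1.8261 → 1812/1.8261 = 992.29 RPM

992.3 RPM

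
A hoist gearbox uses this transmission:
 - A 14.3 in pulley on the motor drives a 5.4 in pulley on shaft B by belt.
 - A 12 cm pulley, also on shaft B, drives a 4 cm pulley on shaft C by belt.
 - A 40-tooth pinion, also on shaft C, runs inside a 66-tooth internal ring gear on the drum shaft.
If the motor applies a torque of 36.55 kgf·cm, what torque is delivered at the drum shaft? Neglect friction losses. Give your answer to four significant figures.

7.591 kgf·cm

belt 5.4/14.3 = 0.37762 → τ = 36.55·0.37762 = 13.802 kgf·cm
belt 4/12 = 0.33333 → τ = 13.802·0.33333 = 4.6007 kgf·cm
internal gear 66/40 = 1.65 → τ = 4.6007·1.65 = 7.5912 kgf·cm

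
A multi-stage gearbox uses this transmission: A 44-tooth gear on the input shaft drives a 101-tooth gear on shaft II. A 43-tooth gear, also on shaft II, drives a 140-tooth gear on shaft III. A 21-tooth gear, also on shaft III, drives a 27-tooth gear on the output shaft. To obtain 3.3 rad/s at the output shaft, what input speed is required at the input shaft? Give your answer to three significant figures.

31.7 rad/s

Overall ratio R = 2.2955 × 3.2558 × 1.2857 = 9.6089.
Required input speed = output speed × R = 3.3 × 9.6089 = 31.709 rad/s.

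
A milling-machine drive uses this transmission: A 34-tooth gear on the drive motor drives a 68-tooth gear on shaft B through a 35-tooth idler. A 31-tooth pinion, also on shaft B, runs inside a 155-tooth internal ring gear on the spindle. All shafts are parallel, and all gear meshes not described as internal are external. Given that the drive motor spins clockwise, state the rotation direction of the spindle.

clockwise

the drive motor → shaft B: driver → idler → driven is 2 external meshes, 2 reversals → CW.
shaft B → the spindle: internal mesh, same direction → CW.
2 reversals in total — an even number — so the spindle turns the same way as the drive motor.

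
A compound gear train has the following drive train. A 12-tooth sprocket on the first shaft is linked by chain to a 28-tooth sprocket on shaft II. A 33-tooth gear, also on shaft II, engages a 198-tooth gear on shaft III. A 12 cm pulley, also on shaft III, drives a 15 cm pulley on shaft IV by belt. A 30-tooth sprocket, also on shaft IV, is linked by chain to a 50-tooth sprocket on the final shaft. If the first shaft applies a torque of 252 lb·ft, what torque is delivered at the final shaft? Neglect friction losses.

chain 28/12 = 2.3333 → τ = 252·2.3333 = 588 lb·ft
gear mesh 198/33 = 6 → τ = 588·6 = 3528 lb·ft
belt 15/12 = 1.25 → τ = 3528·1.25 = 4410 lb·ft
chain 50/30 = 1.6667 → τ = 4410·1.6667 = 7350 lb·ft

7350 lb·ft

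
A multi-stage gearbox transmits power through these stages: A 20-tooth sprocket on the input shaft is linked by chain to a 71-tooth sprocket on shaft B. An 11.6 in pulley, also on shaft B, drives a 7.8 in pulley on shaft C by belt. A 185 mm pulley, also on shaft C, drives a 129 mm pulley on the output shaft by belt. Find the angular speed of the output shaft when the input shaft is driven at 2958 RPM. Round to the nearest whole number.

chain 71/20 = 3.55 → 2958/3.55 = 833.24 RPM
belt 7.8/11.6 = 0.67241 → 833.24/0.67241 = 1239.2 RPM
belt 129/185 = 0.6973 → 1239.2/0.6973 = 1777.1 RPM

1777 RPM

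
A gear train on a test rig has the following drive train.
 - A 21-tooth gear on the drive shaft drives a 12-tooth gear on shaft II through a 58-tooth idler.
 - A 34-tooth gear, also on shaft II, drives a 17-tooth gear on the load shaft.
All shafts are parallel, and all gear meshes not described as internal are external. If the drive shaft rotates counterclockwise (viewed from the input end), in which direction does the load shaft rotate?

the drive shaft → shaft II: driver → idler → driven is 2 external meshes, 2 reversals → CCW.
shaft II → the load shaft: external mesh, 1 reversal → CW.
3 reversals in total — an odd number — so the load shaft turns opposite to the drive shaft.

clockwise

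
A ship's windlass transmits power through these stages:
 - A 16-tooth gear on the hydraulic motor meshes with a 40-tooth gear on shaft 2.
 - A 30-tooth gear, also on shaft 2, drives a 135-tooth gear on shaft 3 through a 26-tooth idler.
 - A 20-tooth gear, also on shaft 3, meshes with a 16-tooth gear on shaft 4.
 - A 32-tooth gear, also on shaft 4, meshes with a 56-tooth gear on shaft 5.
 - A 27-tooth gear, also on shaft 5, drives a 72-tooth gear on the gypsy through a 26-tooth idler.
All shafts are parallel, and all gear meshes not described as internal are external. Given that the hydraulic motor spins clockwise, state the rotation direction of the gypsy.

counterclockwise

the hydraulic motor → shaft 2: external mesh, 1 reversal → CCW.
shaft 2 → shaft 3: driver → idler → driven is 2 external meshes, 2 reversals → CCW.
shaft 3 → shaft 4: external mesh, 1 reversal → CW.
shaft 4 → shaft 5: external mesh, 1 reversal → CCW.
shaft 5 → the gypsy: driver → idler → driven is 2 external meshes, 2 reversals → CCW.
7 reversals in total — an odd number — so the gypsy turns opposite to the hydraulic motor.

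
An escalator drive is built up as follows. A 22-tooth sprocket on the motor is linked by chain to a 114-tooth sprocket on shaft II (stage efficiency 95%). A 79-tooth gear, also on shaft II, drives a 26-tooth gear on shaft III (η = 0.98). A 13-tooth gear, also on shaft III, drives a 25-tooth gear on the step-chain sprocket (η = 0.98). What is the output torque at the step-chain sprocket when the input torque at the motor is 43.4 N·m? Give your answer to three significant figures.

After the chain (114/22): 43.4 × 5.1818 × 0.95 = 213.65 N·m
After the gear mesh (26/79): 213.65 × 0.32911 × 0.98 = 68.908 N·m
After the gear mesh (25/13): 68.908 × 1.9231 × 0.98 = 129.86 N·m

130 N·m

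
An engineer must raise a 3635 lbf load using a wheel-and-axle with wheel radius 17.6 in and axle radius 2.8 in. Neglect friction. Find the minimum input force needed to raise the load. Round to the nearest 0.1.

Wheel-and-axle MA = R/r = 17.6/2.8 = 6.2857.
Effort = load / MA = 3635 / 6.2857 = 578.3 lbf.

578.3 lbf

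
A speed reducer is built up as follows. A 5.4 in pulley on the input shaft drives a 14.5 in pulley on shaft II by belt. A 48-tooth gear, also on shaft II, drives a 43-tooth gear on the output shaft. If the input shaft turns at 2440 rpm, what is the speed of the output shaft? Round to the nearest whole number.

1014 rpm

the input shaft → shaft II (belt, 14.5/5.4): 2440 ÷ 2.6852 = 908.69 rpm
shaft II → the output shaft (gear mesh, 43/48): 908.69 ÷ 0.89583 = 1014.4 rpm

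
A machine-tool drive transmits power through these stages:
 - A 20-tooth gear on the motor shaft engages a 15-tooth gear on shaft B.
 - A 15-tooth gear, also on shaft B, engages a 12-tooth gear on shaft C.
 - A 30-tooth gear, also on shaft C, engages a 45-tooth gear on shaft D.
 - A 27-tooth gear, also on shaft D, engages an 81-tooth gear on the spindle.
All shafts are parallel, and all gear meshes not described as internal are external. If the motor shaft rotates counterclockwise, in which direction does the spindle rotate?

counterclockwise

the motor shaft → shaft B: external mesh, 1 reversal → CW.
shaft B → shaft C: external mesh, 1 reversal → CCW.
shaft C → shaft D: external mesh, 1 reversal → CW.
shaft D → the spindle: external mesh, 1 reversal → CCW.
4 reversals in total — an even number — so the spindle turns the same way as the motor shaft.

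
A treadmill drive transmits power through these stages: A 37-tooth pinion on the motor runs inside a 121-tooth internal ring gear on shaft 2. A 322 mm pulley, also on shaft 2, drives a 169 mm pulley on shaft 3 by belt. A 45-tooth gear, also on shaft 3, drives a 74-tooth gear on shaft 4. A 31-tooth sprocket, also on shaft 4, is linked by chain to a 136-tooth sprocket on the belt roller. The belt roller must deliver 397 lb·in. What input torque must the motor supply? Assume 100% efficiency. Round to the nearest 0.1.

Overall ratio R = 3.2703 × 0.52484 × 1.6444 × 4.3871 = 12.383.
Input torque = output torque / R = 397 / 12.383 = 32.061 lb·in.

32.1 lb·in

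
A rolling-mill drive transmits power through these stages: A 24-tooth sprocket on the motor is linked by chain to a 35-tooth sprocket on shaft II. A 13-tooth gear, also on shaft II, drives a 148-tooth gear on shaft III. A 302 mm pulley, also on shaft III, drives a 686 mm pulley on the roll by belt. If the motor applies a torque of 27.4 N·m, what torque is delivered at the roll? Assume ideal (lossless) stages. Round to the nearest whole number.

Chain: ratio = 35/24 = 1.4583; torque at shaft II = 27.4 × 1.4583 = 39.958 N·m.
Gear mesh: ratio = 148/13 = 11.385; torque at shaft III = 39.958 × 11.385 = 454.91 N·m.
Belt: ratio = 686/302 = 2.2715; torque at the roll = 454.91 × 2.2715 = 1033.3 N·m.

1033 N·m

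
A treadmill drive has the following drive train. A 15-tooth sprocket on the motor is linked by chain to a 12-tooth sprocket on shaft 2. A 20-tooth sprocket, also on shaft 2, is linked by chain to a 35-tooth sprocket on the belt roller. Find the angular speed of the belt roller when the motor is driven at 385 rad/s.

275 rad/s

the motor → shaft 2 (chain, 12/15): 385 ÷ 0.8 = 481.25 rad/s
shaft 2 → the belt roller (chain, 35/20): 481.25 ÷ 1.75 = 275 rad/s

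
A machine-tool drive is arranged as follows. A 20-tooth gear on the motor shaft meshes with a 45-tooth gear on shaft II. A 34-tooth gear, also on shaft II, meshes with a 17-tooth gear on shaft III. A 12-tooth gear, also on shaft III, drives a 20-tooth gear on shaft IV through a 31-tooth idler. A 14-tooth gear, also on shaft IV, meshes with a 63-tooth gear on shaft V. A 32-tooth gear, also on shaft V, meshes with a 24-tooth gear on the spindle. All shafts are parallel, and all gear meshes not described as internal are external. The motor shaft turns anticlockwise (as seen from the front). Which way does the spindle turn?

anticlockwise

the motor shaft → shaft II: external mesh, 1 reversal → CW.
shaft II → shaft III: external mesh, 1 reversal → CCW.
shaft III → shaft IV: driver → idler → driven is 2 external meshes, 2 reversals → CCW.
shaft IV → shaft V: external mesh, 1 reversal → CW.
shaft V → the spindle: external mesh, 1 reversal → CCW.
6 reversals in total — an even number — so the spindle turns the same way as the motor shaft.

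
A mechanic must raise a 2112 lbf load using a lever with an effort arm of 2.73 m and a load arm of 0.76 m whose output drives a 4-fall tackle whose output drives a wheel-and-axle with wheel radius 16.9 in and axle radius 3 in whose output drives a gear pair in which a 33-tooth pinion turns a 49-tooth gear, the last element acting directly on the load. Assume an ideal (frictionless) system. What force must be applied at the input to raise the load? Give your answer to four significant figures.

17.57 lbf

Lever MA = effort arm / load arm = 2.73/0.76 = 3.5921.
Block-and-tackle MA = number of supporting rope parts = 4.
Wheel-and-axle MA = R/r = 16.9/3 = 5.6333.
Gear pair MA = 49/33 = 1.4848.
Combined ideal MA = 3.5921 × 4 × 5.6333 × 1.4848 = 120.19.
Effort = load / MA = 2112 / 120.19 = 17.573 lbf.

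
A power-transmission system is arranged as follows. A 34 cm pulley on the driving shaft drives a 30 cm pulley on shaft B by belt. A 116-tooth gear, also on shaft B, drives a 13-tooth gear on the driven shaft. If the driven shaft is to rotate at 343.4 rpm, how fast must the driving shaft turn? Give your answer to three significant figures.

34.0 rpm

Overall ratio R = 0.88235 × 0.11207 = 0.098884.
Required input speed = output speed × R = 343.4 × 0.098884 = 33.957 rpm.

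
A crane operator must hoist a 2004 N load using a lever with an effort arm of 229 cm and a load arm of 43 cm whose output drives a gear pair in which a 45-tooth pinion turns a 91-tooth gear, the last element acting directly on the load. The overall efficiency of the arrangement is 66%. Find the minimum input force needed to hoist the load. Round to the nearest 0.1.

281.9 N

Lever MA = effort arm / load arm = 229/43 = 5.3256.
Gear pair MA = 91/45 = 2.0222.
Combined ideal MA = 5.3256 × 2.0222 = 10.77.
Actual MA = 10.77 × 0.66 = 7.1079.
Effort = load / actual MA = 2004 / 7.1079 = 281.94 N.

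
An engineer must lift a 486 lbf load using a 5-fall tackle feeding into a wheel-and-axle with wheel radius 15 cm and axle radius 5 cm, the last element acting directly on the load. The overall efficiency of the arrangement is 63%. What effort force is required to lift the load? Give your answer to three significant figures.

Block-and-tackle MA = number of supporting rope parts = 5.
Wheel-and-axle MA = R/r = 15/5 = 3.
Combined ideal MA = 5 × 3 = 15.
Actual MA = 15 × 0.63 = 9.45.
Effort = load / actual MA = 486 / 9.45 = 51.429 lbf.

51.4 lbf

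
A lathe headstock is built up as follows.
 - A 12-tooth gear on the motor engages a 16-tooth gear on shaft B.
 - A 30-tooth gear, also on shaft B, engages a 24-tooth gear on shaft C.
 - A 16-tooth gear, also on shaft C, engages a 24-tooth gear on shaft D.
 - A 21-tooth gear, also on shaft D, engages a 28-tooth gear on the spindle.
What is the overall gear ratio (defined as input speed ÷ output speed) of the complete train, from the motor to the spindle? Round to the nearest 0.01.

Each stage contributes driven/driver: gear mesh 16/12 = 1.3333, gear mesh 24/30 = 0.8, gear mesh 24/16 = 1.5, gear mesh 28/21 = 1.3333.
Overall: 1.3333 × 0.8 × 1.5 × 1.3333 = 2.1333.

2.13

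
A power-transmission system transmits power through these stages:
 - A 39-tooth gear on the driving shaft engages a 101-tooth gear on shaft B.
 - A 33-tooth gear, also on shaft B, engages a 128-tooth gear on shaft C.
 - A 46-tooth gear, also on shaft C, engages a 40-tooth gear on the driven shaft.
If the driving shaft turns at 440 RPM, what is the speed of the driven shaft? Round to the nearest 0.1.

50.4 RPM

gear mesh 101/39 = 2.5897 → 440/2.5897 = 169.9 RPM
gear mesh 128/33 = 3.8788 → 169.9/3.8788 = 43.803 RPM
gear mesh 40/46 = 0.86957 → 43.803/0.86957 = 50.373 RPM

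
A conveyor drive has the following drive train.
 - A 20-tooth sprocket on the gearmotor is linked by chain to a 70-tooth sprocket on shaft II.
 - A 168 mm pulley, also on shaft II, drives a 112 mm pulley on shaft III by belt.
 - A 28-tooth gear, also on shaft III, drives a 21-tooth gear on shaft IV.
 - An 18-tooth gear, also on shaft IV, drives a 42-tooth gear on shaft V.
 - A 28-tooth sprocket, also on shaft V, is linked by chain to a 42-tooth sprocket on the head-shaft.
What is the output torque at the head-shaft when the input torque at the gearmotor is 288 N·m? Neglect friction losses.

chain 70/20 = 3.5 → τ = 288·3.5 = 1008 N·m
belt 112/168 = 0.66667 → τ = 1008·0.66667 = 672 N·m
gear mesh 21/28 = 0.75 → τ = 672·0.75 = 504 N·m
gear mesh 42/18 = 2.3333 → τ = 504·2.3333 = 1176 N·m
chain 42/28 = 1.5 → τ = 1176·1.5 = 1764 N·m

1764 N·m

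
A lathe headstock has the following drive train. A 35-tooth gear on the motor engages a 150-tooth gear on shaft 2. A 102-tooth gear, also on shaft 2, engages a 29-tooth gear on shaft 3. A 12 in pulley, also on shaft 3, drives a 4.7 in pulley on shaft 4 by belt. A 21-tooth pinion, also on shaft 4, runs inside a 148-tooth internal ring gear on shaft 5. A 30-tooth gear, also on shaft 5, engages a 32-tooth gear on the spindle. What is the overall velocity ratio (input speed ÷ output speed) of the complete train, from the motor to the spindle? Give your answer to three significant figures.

Each stage contributes driven/driver: gear mesh 150/35 = 4.2857, gear mesh 29/102 = 0.28431, belt 4.7/12 = 0.39167, internal gear 148/21 = 7.0476, gear mesh 32/30 = 1.0667.
Overall: 4.2857 × 0.28431 × 0.39167 × 7.0476 × 1.0667 = 3.5876.

3.59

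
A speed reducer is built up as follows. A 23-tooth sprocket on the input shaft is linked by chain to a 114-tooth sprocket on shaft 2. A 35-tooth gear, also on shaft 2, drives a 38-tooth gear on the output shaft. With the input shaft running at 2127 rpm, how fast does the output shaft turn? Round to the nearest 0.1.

395.3 rpm

Chain: ratio = 114/23 = 4.9565, so shaft 2 turns at 2127 / 4.9565 = 429.13 rpm.
Gear mesh: ratio = 38/35 = 1.0857, so the output shaft turns at 429.13 / 1.0857 = 395.25 rpm.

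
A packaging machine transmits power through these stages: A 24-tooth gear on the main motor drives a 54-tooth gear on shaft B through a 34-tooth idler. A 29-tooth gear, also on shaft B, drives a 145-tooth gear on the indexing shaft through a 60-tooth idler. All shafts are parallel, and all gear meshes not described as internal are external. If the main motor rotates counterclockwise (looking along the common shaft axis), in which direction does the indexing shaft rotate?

the main motor → shaft B: driver → idler → driven is 2 external meshes, 2 reversals → CCW.
shaft B → the indexing shaft: driver → idler → driven is 2 external meshes, 2 reversals → CCW.
4 reversals in total — an even number — so the indexing shaft turns the same way as the main motor.

counterclockwise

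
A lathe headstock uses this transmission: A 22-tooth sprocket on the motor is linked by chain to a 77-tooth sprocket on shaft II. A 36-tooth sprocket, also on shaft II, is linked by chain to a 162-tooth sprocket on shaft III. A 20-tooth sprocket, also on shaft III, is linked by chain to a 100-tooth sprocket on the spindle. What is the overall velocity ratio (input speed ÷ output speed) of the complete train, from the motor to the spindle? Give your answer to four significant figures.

78.75

Each stage contributes driven/driver: chain 77/22 = 3.5, chain 162/36 = 4.5, chain 100/20 = 5.
Overall: 3.5 × 4.5 × 5 = 78.75.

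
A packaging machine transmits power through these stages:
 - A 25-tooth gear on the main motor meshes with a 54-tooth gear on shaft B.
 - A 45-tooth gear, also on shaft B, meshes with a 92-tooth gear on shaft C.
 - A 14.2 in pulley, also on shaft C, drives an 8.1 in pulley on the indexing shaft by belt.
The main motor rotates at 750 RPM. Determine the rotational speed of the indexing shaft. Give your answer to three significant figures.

298 RPM

gear mesh 54/25 = 2.16 → 750/2.16 = 347.22 RPM
gear mesh 92/45 = 2.0444 → 347.22/2.0444 = 169.84 RPM
belt 8.1/14.2 = 0.57042 → 169.84/0.57042 = 297.74 RPM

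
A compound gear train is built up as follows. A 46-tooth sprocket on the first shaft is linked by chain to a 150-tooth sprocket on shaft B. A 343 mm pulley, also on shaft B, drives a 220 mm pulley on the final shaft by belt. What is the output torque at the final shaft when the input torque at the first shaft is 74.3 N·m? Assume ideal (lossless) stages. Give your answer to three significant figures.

After the chain (150/46): 74.3 × 3.2609 = 242.28 N·m
After the belt (220/343): 242.28 × 0.6414 = 155.4 N·m

155 N·m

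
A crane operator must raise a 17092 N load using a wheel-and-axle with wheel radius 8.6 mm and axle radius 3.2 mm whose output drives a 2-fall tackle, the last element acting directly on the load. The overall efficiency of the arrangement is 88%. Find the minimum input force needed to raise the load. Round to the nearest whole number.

Wheel-and-axle MA = R/r = 8.6/3.2 = 2.6875.
Block-and-tackle MA = number of supporting rope parts = 2.
Combined ideal MA = 2.6875 × 2 = 5.375.
Actual MA = 5.375 × 0.88 = 4.73.
Effort = load / actual MA = 17092 / 4.73 = 3613.5 N.

3614 N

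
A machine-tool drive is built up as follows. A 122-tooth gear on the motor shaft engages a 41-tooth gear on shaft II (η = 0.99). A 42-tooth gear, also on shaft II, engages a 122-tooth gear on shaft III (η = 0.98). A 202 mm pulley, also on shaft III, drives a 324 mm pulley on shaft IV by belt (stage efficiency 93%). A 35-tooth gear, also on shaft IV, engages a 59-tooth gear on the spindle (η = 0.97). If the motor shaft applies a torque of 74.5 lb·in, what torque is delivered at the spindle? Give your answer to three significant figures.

172 lb·in

gear mesh 41/122 = 0.33607 → τ = 74.5·0.33607·0.99 = 24.787 lb·in
gear mesh 122/42 = 2.9048 → τ = 24.787·2.9048·0.98 = 70.559 lb·in
belt 324/202 = 1.604 → τ = 70.559·1.604·0.93 = 105.25 lb·in
gear mesh 59/35 = 1.6857 → τ = 105.25·1.6857·0.97 = 172.1 lb·in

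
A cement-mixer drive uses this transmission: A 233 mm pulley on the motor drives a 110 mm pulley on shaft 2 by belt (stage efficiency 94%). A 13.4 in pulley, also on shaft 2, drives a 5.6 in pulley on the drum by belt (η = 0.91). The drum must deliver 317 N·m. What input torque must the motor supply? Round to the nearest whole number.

Overall ratio R = 0.4721 × 0.41791 = 0.1973; overall efficiency η = 0.94 × 0.91 = 0.8554.
Input torque = output torque / (R × η) = 317 / (0.1973 × 0.8554) = 1878.3 N·m.

1878 N·m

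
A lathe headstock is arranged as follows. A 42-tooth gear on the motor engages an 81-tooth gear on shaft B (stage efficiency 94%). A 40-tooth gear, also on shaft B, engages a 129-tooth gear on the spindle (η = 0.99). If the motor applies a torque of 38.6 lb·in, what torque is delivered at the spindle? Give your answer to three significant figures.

223 lb·in

After the gear mesh (81/42): 38.6 × 1.9286 × 0.94 = 69.976 lb·in
After the gear mesh (129/40): 69.976 × 3.225 × 0.99 = 223.42 lb·in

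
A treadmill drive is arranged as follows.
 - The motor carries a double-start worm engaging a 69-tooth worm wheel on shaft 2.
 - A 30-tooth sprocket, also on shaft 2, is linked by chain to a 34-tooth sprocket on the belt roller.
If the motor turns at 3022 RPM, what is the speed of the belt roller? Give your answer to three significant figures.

the motor → shaft 2 (worm, 69/2): 3022 ÷ 34.5 = 87.594 RPM
shaft 2 → the belt roller (chain, 34/30): 87.594 ÷ 1.1333 = 77.289 RPM

77.3 RPM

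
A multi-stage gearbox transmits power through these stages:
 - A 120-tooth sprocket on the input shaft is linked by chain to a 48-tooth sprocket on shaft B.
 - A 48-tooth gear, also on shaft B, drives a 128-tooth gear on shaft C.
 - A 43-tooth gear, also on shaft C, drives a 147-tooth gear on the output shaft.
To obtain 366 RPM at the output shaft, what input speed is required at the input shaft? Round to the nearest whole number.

Overall ratio R = 0.4 × 2.6667 × 3.4186 = 3.6465.
Required input speed = output speed × R = 366 × 3.6465 = 1334.6 RPM.

1335 RPM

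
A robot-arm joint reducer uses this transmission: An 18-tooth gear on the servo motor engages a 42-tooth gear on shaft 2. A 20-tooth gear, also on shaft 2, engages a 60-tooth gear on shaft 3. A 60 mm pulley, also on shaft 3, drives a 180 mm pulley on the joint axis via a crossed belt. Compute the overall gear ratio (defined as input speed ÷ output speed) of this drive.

Each stage contributes driven/driver: gear mesh 42/18 = 2.3333, gear mesh 60/20 = 3, belt 180/60 = 3.
Overall: 2.3333 × 3 × 3 = 21.

21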